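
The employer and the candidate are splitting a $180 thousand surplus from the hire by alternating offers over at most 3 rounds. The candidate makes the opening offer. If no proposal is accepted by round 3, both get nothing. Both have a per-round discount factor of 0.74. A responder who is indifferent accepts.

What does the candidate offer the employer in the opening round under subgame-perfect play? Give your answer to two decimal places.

Round 3 (the candidate proposes): the employer will accept anything ≥ 0, so the candidate offers 0 and keeps 180.
Round 2 (the employer proposes): the candidate can get 180 next round, worth 0.74 × 180 = 133.2 now; the employer offers that and keeps 46.8.
Round 1 (the candidate proposes): the employer can get 46.8 next round, worth 0.74 × 46.8 = 34.632 now; the candidate offers that and keeps 145.368.

34.63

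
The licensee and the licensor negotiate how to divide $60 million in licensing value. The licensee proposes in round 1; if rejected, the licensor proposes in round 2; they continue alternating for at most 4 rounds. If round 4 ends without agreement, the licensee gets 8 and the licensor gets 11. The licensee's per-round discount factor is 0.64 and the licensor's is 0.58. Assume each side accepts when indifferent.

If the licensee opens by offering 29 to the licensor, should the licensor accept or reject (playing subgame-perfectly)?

Accept

Round 4 (the licensor proposes): the licensee gets 8 if talks fail, so the licensor offers 8 and keeps 52.
Round 3 (the licensee proposes): the licensor can get 52 next round, worth 0.58 × 52 = 30.16 now. The licensee offers 30.16 and keeps 60 − 30.16 = 29.84.
Round 2 (the licensor proposes): the licensee can get 29.84 next round, worth 0.64 × 29.84 = 19.0976 now. The licensor offers 19.0976 and keeps 60 − 19.0976 = 40.9024.
So by rejecting in round 1, the licensor gets 40.9024 next round, worth 0.58 × 40.9024 = 23.723392 now.
Offer 29 ≥ 23.723392, so the licensor accepts.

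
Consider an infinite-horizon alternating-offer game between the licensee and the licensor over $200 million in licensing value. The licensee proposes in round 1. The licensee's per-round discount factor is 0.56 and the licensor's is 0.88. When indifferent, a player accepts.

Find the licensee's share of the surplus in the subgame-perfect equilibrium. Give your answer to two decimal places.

47.32

When the licensee proposes, the licensor accepts any offer worth at least 0.88 times what the licensor would get by proposing next round; and vice versa.
This gives x = 200 − 0.88y and y = 200 − 0.56x, where x and y are each side's share when it proposes.
Hence (1 − 0.88·0.56)x = 200(1 − 0.88), i.e. 0.5072·x = 24.
x ≈ 47.3186; the licensor's share is 200 − x ≈ 152.6814.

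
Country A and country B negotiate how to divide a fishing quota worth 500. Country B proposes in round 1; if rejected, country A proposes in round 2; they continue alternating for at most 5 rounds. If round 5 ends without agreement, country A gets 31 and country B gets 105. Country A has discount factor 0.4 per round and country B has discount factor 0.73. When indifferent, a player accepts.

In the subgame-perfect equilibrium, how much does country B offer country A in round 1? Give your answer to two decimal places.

72.41

Round 5 (country B proposes): country A gets 31 if talks fail, so country B offers 31 and keeps 469.
Round 4 (country A proposes): country B can get 469 next round, worth 0.73 × 469 = 342.37 now, so country A offers 342.37, keeping 157.63.
Round 3 (country B proposes): country A can get 157.63 next round, worth 0.4 × 157.63 = 63.052 now. Country B offers 63.052 and keeps 500 − 63.052 = 436.948.
Round 2 (country A proposes): country B can get 436.948 next round, worth 0.73 × 436.948 = 318.97204 now. Country A offers 318.97204 and keeps 500 − 318.97204 = 181.02796.
Round 1 (country B proposes): country A can get 181.02796 next round, worth 0.4 × 181.02796 = 72.411184 now, so country B offers 72.411184, keeping 427.588816.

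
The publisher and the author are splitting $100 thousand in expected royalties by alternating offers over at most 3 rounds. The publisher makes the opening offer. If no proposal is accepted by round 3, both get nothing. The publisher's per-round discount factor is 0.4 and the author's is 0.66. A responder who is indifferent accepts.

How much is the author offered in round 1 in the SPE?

Round 3 (the publisher proposes): the author will accept anything ≥ 0, so the publisher offers 0 and keeps 100.
Round 2 (the author proposes): the publisher can get 100 next round, worth 0.4 × 100 = 40 now, so the author offers 40, keeping 60.
Round 1 (the publisher proposes): the author can get 60 next round, worth 0.66 × 60 = 39.6 now. The publisher offers 39.6 and keeps 100 − 39.6 = 60.4.

39.6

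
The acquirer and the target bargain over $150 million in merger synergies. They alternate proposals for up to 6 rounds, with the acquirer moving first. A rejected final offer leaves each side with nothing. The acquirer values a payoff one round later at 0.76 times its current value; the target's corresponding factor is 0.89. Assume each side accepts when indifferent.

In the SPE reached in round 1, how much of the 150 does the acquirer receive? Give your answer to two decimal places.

35.21

Round 6 (the target proposes): the acquirer will accept anything ≥ 0, so the target offers 0 and keeps 150.
Round 5 (the acquirer proposes): the target can get 150 next round, worth 0.89 × 150 = 133.5 now, so the acquirer offers 133.5, keeping 16.5.
Round 4 (the target proposes): the acquirer can get 16.5 next round, worth 0.76 × 16.5 = 12.54 now. The target offers 12.54 and keeps 150 − 12.54 = 137.46.
Round 3 (the acquirer proposes): the target can get 137.46 next round, worth 0.89 × 137.46 = 122.3394 now. The acquirer offers 122.3394 and keeps 150 − 122.3394 = 27.6606.
Round 2 (the target proposes): the acquirer can get 27.6606 next round, worth 0.76 × 27.6606 = 21.022056 now, so the target offers 21.022056, keeping 128.977944.
Round 1 (the acquirer proposes): the target can get 128.977944 next round, worth 0.89 × 128.977944 = 114.79037016 now. The acquirer offers 114.79037016 and keeps 150 − 114.79037016 = 35.20962984.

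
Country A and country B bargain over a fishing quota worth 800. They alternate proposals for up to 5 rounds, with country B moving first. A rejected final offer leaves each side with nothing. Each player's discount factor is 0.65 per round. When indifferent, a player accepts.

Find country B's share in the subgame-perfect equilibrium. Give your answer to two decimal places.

Round 5 (country B proposes): country A will accept anything ≥ 0, so country B offers 0 and keeps 800.
Round 4 (country A proposes): country B can get 800 next round, worth 0.65 × 800 = 520 now; country A offers that and keeps 280.
Round 3 (country B proposes): country A can get 280 next round, worth 0.65 × 280 = 182 now. Country B offers 182 and keeps 800 − 182 = 618.
Round 2 (country A proposes): country B can get 618 next round, worth 0.65 × 618 = 401.7 now; country A offers that and keeps 398.3.
Round 1 (country B proposes): country A can get 398.3 next round, worth 0.65 × 398.3 = 258.895 now; country B offers that and keeps 541.105.

541.11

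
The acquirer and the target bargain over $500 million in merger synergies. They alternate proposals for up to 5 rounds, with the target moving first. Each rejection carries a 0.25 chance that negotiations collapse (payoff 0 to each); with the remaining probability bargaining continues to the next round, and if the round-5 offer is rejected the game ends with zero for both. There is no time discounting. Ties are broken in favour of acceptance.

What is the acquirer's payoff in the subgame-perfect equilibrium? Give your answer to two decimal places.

Round 5 (the target proposes): rejection yields 0 for the acquirer; the target offers 0 and keeps 500.
Round 4 (the acquirer proposes): rejecting gives the target an expected 0.75 × 500 = 375, so the acquirer offers 375, keeping 125.
Round 3 (the target proposes): rejecting gives the acquirer an expected 0.75 × 125 = 93.75. The target offers 93.75 and keeps 500 − 93.75 = 406.25.
Round 2 (the acquirer proposes): rejecting gives the target an expected 0.75 × 406.25 = 304.6875; the acquirer offers that and keeps 195.3125.
Round 1 (the target proposes): rejecting gives the acquirer an expected 0.75 × 195.3125 = 146.484375. The target offers 146.484375 and keeps 500 − 146.484375 = 353.515625.

146.48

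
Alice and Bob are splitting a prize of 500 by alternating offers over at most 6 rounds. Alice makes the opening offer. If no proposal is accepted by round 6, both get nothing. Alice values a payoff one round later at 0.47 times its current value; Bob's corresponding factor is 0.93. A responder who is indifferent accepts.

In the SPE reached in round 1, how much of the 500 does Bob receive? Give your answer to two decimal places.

Round 6 (Bob proposes): rejection yields 0 for Alice; Bob offers 0 and keeps 500.
Round 5 (Alice proposes): Bob can get 500 next round, worth 0.93 × 500 = 465 now, so Alice offers 465, keeping 35.
Round 4 (Bob proposes): Alice can get 35 next round, worth 0.47 × 35 = 16.45 now. Bob offers 16.45 and keeps 500 − 16.45 = 483.55.
Round 3 (Alice proposes): Bob can get 483.55 next round, worth 0.93 × 483.55 = 449.7015 now. Alice offers 449.7015 and keeps 500 − 449.7015 = 50.2985.
Round 2 (Bob proposes): Alice can get 50.2985 next round, worth 0.47 × 50.2985 = 23.640295 now, so Bob offers 23.640295, keeping 476.359705.
Round 1 (Alice proposes): Bob can get 476.359705 next round, worth 0.93 × 476.359705 = 443.01452565 now; Alice offers that and keeps 56.98547435.

443.01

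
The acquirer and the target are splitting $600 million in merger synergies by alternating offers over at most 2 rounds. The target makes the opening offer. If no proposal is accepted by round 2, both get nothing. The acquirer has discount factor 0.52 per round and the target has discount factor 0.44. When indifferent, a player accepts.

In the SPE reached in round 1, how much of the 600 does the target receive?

Round 2 (the acquirer proposes): rejection yields 0 for the target; the acquirer offers 0 and keeps 600.
Round 1 (the target proposes): the acquirer can get 600 next round, worth 0.52 × 600 = 312 now; the target offers that and keeps 288.

288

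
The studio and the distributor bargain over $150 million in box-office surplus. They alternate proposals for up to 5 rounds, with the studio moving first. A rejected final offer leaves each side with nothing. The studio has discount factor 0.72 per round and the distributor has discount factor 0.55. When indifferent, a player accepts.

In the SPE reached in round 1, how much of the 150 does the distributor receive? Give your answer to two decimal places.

32.25

Round 5 (the studio proposes): the distributor will accept anything ≥ 0, so the studio offers 0 and keeps 150.
Round 4 (the distributor proposes): the studio can get 150 next round, worth 0.72 × 150 = 108 now. The distributor offers 108 and keeps 150 − 108 = 42.
Round 3 (the studio proposes): the distributor can get 42 next round, worth 0.55 × 42 = 23.1 now; the studio offers that and keeps 126.9.
Round 2 (the distributor proposes): the studio can get 126.9 next round, worth 0.72 × 126.9 = 91.368 now; the distributor offers that and keeps 58.632.
Round 1 (the studio proposes): the distributor can get 58.632 next round, worth 0.55 × 58.632 = 32.2476 now; the studio offers that and keeps 117.7524.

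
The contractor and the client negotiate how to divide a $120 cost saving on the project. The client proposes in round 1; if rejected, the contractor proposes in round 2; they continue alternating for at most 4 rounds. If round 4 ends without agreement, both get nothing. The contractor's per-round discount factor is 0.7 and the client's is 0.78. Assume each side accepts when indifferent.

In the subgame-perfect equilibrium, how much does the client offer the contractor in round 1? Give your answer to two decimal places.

64.34

Round 4 (the contractor proposes): the client will accept anything ≥ 0, so the contractor offers 0 and keeps 120.
Round 3 (the client proposes): the contractor can get 120 next round, worth 0.7 × 120 = 84 now. The client offers 84 and keeps 120 − 84 = 36.
Round 2 (the contractor proposes): the client can get 36 next round, worth 0.78 × 36 = 28.08 now, so the contractor offers 28.08, keeping 91.92.
Round 1 (the client proposes): the contractor can get 91.92 next round, worth 0.7 × 91.92 = 64.344 now. The client offers 64.344 and keeps 120 − 64.344 = 55.656.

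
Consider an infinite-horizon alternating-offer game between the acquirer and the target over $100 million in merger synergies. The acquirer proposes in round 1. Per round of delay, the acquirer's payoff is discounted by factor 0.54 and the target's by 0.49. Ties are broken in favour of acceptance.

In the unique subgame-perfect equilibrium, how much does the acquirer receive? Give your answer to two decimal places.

69.35

In a stationary SPE each proposer offers the other exactly their discounted continuation value.
If the acquirer keeps x when proposing and the target keeps y when proposing, then x = 100 − 0.49y and y = 100 − 0.54x.
Solving: x = 100(1 − 0.49) / (1 − 0.54·0.49) = 51 / 0.7354 ≈ 69.3500.
The target gets 100 − 69.3500 ≈ 30.6500.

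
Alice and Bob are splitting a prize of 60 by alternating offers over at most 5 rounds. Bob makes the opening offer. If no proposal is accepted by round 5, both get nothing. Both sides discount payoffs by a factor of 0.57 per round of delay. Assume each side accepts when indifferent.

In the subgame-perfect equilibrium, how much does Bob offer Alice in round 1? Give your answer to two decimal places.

19.48

Solve by backward induction from round 5.
Round 5 (Bob proposes): rejection yields 0 for Alice; Bob offers 0 and keeps 60.
Round 4 (Alice proposes): Bob can get 60 next round, worth 0.57 × 60 = 34.2 now; Alice offers that and keeps 25.8.
Round 3 (Bob proposes): Alice can get 25.8 next round, worth 0.57 × 25.8 = 14.706 now. Bob offers 14.706 and keeps 60 − 14.706 = 45.294.
Round 2 (Alice proposes): Bob can get 45.294 next round, worth 0.57 × 45.294 = 25.81758 now; Alice offers that and keeps 34.18242.
Round 1 (Bob proposes): Alice can get 34.18242 next round, worth 0.57 × 34.18242 = 19.4839794 now; Bob offers that and keeps 40.5160206.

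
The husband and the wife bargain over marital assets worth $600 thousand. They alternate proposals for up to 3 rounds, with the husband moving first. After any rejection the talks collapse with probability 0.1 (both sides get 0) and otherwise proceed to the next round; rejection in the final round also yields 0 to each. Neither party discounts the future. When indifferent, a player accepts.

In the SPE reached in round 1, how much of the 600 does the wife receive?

By backward induction:
Round 3 (the husband proposes): rejection yields 0 for the wife; the husband offers 0 and keeps 600.
Round 2 (the wife proposes): rejecting gives the husband an expected 0.9 × 600 = 540; the wife offers that and keeps 60.
Round 1 (the husband proposes): rejecting gives the wife an expected 0.9 × 60 = 54, so the husband offers 54, keeping 546.

54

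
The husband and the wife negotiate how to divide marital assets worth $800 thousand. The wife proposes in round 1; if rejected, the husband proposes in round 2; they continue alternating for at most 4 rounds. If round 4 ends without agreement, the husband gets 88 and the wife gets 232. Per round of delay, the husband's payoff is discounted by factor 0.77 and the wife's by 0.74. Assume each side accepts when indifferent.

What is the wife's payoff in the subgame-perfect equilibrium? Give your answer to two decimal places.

390.63

Round 4 (the husband proposes): the wife gets 232 if talks fail, so the husband offers 232 and keeps 568.
Round 3 (the wife proposes): the husband can get 568 next round, worth 0.77 × 568 = 437.36 now. The wife offers 437.36 and keeps 800 − 437.36 = 362.64.
Round 2 (the husband proposes): the wife can get 362.64 next round, worth 0.74 × 362.64 = 268.3536 now; the husband offers that and keeps 531.6464.
Round 1 (the wife proposes): the husband can get 531.6464 next round, worth 0.77 × 531.6464 = 409.367728 now; the wife offers that and keeps 390.632272.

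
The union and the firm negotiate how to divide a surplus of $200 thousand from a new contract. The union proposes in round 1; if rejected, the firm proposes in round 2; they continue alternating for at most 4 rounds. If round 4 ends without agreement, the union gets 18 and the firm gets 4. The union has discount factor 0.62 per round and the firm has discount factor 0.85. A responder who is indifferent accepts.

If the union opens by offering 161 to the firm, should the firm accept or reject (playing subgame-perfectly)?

Round 4 (the firm proposes): the union gets 18 if talks fail, so the firm offers 18 and keeps 182.
Round 3 (the union proposes): the firm can get 182 next round, worth 0.85 × 182 = 154.7 now, so the union offers 154.7, keeping 45.3.
Round 2 (the firm proposes): the union can get 45.3 next round, worth 0.62 × 45.3 = 28.086 now. The firm offers 28.086 and keeps 200 − 28.086 = 171.914.
So by rejecting in round 1, the firm gets 171.914 next round, worth 0.85 × 171.914 = 146.1269 now.
Offer 161 ≥ 146.1269, so the firm accepts.

Accept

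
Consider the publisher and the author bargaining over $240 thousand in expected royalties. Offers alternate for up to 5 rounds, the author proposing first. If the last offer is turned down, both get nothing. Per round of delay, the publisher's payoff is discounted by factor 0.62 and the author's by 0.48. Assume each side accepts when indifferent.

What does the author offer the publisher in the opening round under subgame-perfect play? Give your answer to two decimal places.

100.40

Round 5 (the author proposes): the publisher will accept anything ≥ 0, so the author offers 0 and keeps 240.
Round 4 (the publisher proposes): the author can get 240 next round, worth 0.48 × 240 = 115.2 now; the publisher offers that and keeps 124.8.
Round 3 (the author proposes): the publisher can get 124.8 next round, worth 0.62 × 124.8 = 77.376 now; the author offers that and keeps 162.624.
Round 2 (the publisher proposes): the author can get 162.624 next round, worth 0.48 × 162.624 = 78.05952 now, so the publisher offers 78.05952, keeping 161.94048.
Round 1 (the author proposes): the publisher can get 161.94048 next round, worth 0.62 × 161.94048 = 100.4030976 now, so the author offers 100.4030976, keeping 139.5969024.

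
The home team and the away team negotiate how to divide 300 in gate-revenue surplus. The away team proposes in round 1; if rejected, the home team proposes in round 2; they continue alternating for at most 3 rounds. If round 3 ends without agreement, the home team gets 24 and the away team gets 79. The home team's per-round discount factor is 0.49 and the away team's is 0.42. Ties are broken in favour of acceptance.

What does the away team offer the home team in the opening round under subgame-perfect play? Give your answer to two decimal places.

90.20

Round 3 (the away team proposes): the home team gets 24 if talks fail, so the away team offers 24 and keeps 276.
Round 2 (the home team proposes): the away team can get 276 next round, worth 0.42 × 276 = 115.92 now, so the home team offers 115.92, keeping 184.08.
Round 1 (the away team proposes): the home team can get 184.08 next round, worth 0.49 × 184.08 = 90.1992 now; the away team offers that and keeps 209.8008.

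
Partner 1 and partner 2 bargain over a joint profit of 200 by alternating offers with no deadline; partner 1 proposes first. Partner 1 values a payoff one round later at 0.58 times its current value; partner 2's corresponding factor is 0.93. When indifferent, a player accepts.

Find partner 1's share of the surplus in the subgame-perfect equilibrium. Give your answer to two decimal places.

In a stationary SPE each proposer offers the other exactly their discounted continuation value.
If partner 1 keeps x when proposing and partner 2 keeps y when proposing, then x = 200 − 0.93y and y = 200 − 0.58x.
Solving: x = 200(1 − 0.93) / (1 − 0.58·0.93) = 14 / 0.4606 ≈ 30.3951.
Partner 2 gets 200 − 30.3951 ≈ 169.6049.

30.40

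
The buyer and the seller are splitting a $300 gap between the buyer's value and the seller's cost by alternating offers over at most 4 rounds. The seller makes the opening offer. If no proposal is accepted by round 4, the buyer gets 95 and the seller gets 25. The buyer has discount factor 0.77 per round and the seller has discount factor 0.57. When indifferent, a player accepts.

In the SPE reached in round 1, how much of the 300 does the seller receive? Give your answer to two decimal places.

Round 4 (the buyer proposes): the seller gets 25 if talks fail, so the buyer offers 25 and keeps 275.
Round 3 (the seller proposes): the buyer can get 275 next round, worth 0.77 × 275 = 211.75 now, so the seller offers 211.75, keeping 88.25.
Round 2 (the buyer proposes): the seller can get 88.25 next round, worth 0.57 × 88.25 = 50.3025 now; the buyer offers that and keeps 249.6975.
Round 1 (the seller proposes): the buyer can get 249.6975 next round, worth 0.77 × 249.6975 = 192.267075 now, so the seller offers 192.267075, keeping 107.732925.

107.73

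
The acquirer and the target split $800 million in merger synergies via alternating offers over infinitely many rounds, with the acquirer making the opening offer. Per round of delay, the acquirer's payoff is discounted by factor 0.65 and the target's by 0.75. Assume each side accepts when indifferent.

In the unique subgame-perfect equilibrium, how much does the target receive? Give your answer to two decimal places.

409.76

Let x be the acquirer's share when the acquirer proposes and y be the target's share when the target proposes.
The target accepts iff offered ≥ 0.75·y, so x = 800 − 0.75y. Symmetrically y = 800 − 0.65x.
Substituting: x = 800 − 0.75(800 − 0.65x), giving x(1 − 0.65·0.75) = 800(1 − 0.75).
So x = 800 × 0.25 / 0.5125 ≈ 390.2439, and the target receives 800 − x ≈ 409.7561.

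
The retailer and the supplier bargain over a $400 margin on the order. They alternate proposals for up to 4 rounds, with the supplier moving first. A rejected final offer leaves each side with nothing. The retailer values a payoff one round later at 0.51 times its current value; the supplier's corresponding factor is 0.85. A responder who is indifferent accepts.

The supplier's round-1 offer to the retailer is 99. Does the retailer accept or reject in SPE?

Reject

Round 4 (the retailer proposes): the supplier will accept anything ≥ 0, so the retailer offers 0 and keeps 400.
Round 3 (the supplier proposes): the retailer can get 400 next round, worth 0.51 × 400 = 204 now; the supplier offers that and keeps 196.
Round 2 (the retailer proposes): the supplier can get 196 next round, worth 0.85 × 196 = 166.6 now; the retailer offers that and keeps 233.4.
So by rejecting in round 1, the retailer gets 233.4 next round, worth 0.51 × 233.4 = 119.034 now.
Offer 99 < 119.034, so the retailer rejects.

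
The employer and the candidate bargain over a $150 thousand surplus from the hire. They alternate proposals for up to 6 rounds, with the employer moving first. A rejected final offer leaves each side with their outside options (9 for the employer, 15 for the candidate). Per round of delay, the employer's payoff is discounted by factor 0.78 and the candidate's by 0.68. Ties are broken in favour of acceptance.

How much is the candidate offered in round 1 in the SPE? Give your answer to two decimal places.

61.32

Round 6 (the candidate proposes): the employer gets 9 if talks fail, so the candidate offers 9 and keeps 141.
Round 5 (the employer proposes): the candidate can get 141 next round, worth 0.68 × 141 = 95.88 now. The employer offers 95.88 and keeps 150 − 95.88 = 54.12.
Round 4 (the candidate proposes): the employer can get 54.12 next round, worth 0.78 × 54.12 = 42.2136 now, so the candidate offers 42.2136, keeping 107.7864.
Round 3 (the employer proposes): the candidate can get 107.7864 next round, worth 0.68 × 107.7864 = 73.294752 now. The employer offers 73.294752 and keeps 150 − 73.294752 = 76.705248.
Round 2 (the candidate proposes): the employer can get 76.705248 next round, worth 0.78 × 76.705248 = 59.83009344 now. The candidate offers 59.83009344 and keeps 150 − 59.83009344 = 90.16990656.
Round 1 (the employer proposes): the candidate can get 90.16990656 next round, worth 0.68 × 90.16990656 = 61.3155364608 now. The employer offers 61.3155364608 and keeps 150 − 61.3155364608 = 88.6844635392.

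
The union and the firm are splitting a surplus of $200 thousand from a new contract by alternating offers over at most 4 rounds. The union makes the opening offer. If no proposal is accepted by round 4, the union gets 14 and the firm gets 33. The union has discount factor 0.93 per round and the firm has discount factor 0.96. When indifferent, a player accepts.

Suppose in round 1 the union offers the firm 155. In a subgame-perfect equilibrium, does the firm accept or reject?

Reject

Round 4 (the firm proposes): the union gets 14 if talks fail, so the firm offers 14 and keeps 186.
Round 3 (the union proposes): the firm can get 186 next round, worth 0.96 × 186 = 178.56 now, so the union offers 178.56, keeping 21.44.
Round 2 (the firm proposes): the union can get 21.44 next round, worth 0.93 × 21.44 = 19.9392 now. The firm offers 19.9392 and keeps 200 − 19.9392 = 180.0608.
So by rejecting in round 1, the firm gets 180.0608 next round, worth 0.96 × 180.0608 = 172.858368 now.
Offer 155 < 172.858368, so the firm rejects.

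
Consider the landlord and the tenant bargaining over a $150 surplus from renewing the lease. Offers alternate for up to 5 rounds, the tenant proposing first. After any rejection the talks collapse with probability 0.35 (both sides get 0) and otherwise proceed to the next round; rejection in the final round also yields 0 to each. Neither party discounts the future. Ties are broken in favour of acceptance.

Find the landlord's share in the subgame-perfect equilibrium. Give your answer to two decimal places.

Round 5 (the tenant proposes): the landlord will accept anything ≥ 0, so the tenant offers 0 and keeps 150.
Round 4 (the landlord proposes): rejecting gives the tenant an expected 0.65 × 150 = 97.5, so the landlord offers 97.5, keeping 52.5.
Round 3 (the tenant proposes): rejecting gives the landlord an expected 0.65 × 52.5 = 34.125; the tenant offers that and keeps 115.875.
Round 2 (the landlord proposes): rejecting gives the tenant an expected 0.65 × 115.875 = 75.31875; the landlord offers that and keeps 74.68125.
Round 1 (the tenant proposes): rejecting gives the landlord an expected 0.65 × 74.68125 = 48.5428125. The tenant offers 48.5428125 and keeps 150 − 48.5428125 = 101.4571875.

48.54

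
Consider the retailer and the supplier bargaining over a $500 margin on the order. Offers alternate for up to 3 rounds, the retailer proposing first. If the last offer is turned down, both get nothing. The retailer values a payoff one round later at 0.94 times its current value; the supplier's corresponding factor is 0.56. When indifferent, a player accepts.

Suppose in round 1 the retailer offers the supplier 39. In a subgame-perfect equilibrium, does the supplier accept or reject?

Accept

Round 3 (the retailer proposes): rejection yields 0 for the supplier; the retailer offers 0 and keeps 500.
Round 2 (the supplier proposes): the retailer can get 500 next round, worth 0.94 × 500 = 470 now; the supplier offers that and keeps 30.
So by rejecting in round 1, the supplier gets 30 next round, worth 0.56 × 30 = 16.8 now.
Offer 39 ≥ 16.8, so the supplier accepts.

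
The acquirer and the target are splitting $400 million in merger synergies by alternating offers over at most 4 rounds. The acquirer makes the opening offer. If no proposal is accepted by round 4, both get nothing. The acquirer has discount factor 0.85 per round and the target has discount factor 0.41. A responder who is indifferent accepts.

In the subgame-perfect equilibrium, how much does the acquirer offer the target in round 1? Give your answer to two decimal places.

81.75

Solve by backward induction from round 4.
Round 4 (the target proposes): the acquirer will accept anything ≥ 0, so the target offers 0 and keeps 400.
Round 3 (the acquirer proposes): the target can get 400 next round, worth 0.41 × 400 = 164 now; the acquirer offers that and keeps 236.
Round 2 (the target proposes): the acquirer can get 236 next round, worth 0.85 × 236 = 200.6 now; the target offers that and keeps 199.4.
Round 1 (the acquirer proposes): the target can get 199.4 next round, worth 0.41 × 199.4 = 81.754 now; the acquirer offers that and keeps 318.246.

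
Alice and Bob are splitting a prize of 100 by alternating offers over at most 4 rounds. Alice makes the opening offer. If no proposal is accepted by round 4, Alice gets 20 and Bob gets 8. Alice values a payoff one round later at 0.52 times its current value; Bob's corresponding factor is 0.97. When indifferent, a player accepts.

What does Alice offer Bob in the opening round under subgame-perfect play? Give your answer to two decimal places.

Round 4 (Bob proposes): Alice gets 20 if talks fail, so Bob offers 20 and keeps 80.
Round 3 (Alice proposes): Bob can get 80 next round, worth 0.97 × 80 = 77.6 now. Alice offers 77.6 and keeps 100 − 77.6 = 22.4.
Round 2 (Bob proposes): Alice can get 22.4 next round, worth 0.52 × 22.4 = 11.648 now; Bob offers that and keeps 88.352.
Round 1 (Alice proposes): Bob can get 88.352 next round, worth 0.97 × 88.352 = 85.70144 now; Alice offers that and keeps 14.29856.

85.70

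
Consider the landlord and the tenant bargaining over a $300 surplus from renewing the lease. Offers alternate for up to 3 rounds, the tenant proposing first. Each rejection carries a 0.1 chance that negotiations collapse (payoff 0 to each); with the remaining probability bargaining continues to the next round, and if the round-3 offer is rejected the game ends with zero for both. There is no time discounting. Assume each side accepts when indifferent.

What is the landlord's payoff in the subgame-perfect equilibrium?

27

Round 3 (the tenant proposes): rejection yields 0 for the landlord; the tenant offers 0 and keeps 300.
Round 2 (the landlord proposes): rejecting gives the tenant an expected 0.9 × 300 = 270. The landlord offers 270 and keeps 300 − 270 = 30.
Round 1 (the tenant proposes): rejecting gives the landlord an expected 0.9 × 30 = 27. The tenant offers 27 and keeps 300 − 27 = 273.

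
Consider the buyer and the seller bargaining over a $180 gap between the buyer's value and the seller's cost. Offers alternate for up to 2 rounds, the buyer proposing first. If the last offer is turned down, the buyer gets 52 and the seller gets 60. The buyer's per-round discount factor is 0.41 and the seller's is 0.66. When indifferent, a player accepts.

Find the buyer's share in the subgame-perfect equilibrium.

95.52

Solve by backward induction from round 2.
Round 2 (the seller proposes): the buyer gets 52 if talks fail, so the seller offers 52 and keeps 128.
Round 1 (the buyer proposes): the seller can get 128 next round, worth 0.66 × 128 = 84.48 now. The buyer offers 84.48 and keeps 180 − 84.48 = 95.52.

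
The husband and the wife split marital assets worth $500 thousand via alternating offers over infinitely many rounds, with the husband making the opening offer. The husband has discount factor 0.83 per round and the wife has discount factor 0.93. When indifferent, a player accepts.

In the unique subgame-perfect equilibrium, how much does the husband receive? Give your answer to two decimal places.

153.44

Let x be the husband's share when the husband proposes and y be the wife's share when the wife proposes.
The wife accepts iff offered ≥ 0.93·y, so x = 500 − 0.93y. Symmetrically y = 500 − 0.83x.
Substituting: x = 500 − 0.93(500 − 0.83x), giving x(1 − 0.83·0.93) = 500(1 − 0.93).
So x = 500 × 0.07 / 0.2281 ≈ 153.4415, and the wife receives 500 − x ≈ 346.5585.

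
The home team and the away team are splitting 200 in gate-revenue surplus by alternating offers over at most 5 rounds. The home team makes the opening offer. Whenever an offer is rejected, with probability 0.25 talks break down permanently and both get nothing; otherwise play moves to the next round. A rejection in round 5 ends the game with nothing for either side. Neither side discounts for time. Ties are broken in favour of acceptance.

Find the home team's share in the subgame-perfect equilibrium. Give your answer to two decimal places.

Round 5 (the home team proposes): rejection yields 0 for the away team; the home team offers 0 and keeps 200.
Round 4 (the away team proposes): rejecting gives the home team an expected 0.75 × 200 = 150, so the away team offers 150, keeping 50.
Round 3 (the home team proposes): rejecting gives the away team an expected 0.75 × 50 = 37.5, so the home team offers 37.5, keeping 162.5.
Round 2 (the away team proposes): rejecting gives the home team an expected 0.75 × 162.5 = 121.875. The away team offers 121.875 and keeps 200 − 121.875 = 78.125.
Round 1 (the home team proposes): rejecting gives the away team an expected 0.75 × 78.125 = 58.59375. The home team offers 58.59375 and keeps 200 − 58.59375 = 141.40625.

141.41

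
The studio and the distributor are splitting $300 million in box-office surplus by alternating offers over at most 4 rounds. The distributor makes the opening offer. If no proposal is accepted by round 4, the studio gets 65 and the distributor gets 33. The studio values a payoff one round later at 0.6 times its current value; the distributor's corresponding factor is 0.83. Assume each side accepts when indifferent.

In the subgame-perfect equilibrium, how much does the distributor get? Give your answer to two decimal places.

189.62

Round 4 (the studio proposes): the distributor gets 33 if talks fail, so the studio offers 33 and keeps 267.
Round 3 (the distributor proposes): the studio can get 267 next round, worth 0.6 × 267 = 160.2 now, so the distributor offers 160.2, keeping 139.8.
Round 2 (the studio proposes): the distributor can get 139.8 next round, worth 0.83 × 139.8 = 116.034 now, so the studio offers 116.034, keeping 183.966.
Round 1 (the distributor proposes): the studio can get 183.966 next round, worth 0.6 × 183.966 = 110.3796 now; the distributor offers that and keeps 189.6204.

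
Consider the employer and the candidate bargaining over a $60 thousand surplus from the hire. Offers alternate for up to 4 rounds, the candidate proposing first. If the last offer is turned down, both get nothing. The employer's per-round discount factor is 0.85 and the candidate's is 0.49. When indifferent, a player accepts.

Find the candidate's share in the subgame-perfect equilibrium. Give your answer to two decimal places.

Work backward from the last round.
Round 4 (the employer proposes): the candidate will accept anything ≥ 0, so the employer offers 0 and keeps 60.
Round 3 (the candidate proposes): the employer can get 60 next round, worth 0.85 × 60 = 51 now. The candidate offers 51 and keeps 60 − 51 = 9.
Round 2 (the employer proposes): the candidate can get 9 next round, worth 0.49 × 9 = 4.41 now. The employer offers 4.41 and keeps 60 − 4.41 = 55.59.
Round 1 (the candidate proposes): the employer can get 55.59 next round, worth 0.85 × 55.59 = 47.2515 now; the candidate offers that and keeps 12.7485.

12.75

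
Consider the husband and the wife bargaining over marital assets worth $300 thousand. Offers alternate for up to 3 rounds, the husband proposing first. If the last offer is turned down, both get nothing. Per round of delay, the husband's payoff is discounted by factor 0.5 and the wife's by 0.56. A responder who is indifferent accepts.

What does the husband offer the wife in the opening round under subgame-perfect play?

84

Work backward from the last round.
Round 3 (the husband proposes): the wife will accept anything ≥ 0, so the husband offers 0 and keeps 300.
Round 2 (the wife proposes): the husband can get 300 next round, worth 0.5 × 300 = 150 now; the wife offers that and keeps 150.
Round 1 (the husband proposes): the wife can get 150 next round, worth 0.56 × 150 = 84 now, so the husband offers 84, keeping 216.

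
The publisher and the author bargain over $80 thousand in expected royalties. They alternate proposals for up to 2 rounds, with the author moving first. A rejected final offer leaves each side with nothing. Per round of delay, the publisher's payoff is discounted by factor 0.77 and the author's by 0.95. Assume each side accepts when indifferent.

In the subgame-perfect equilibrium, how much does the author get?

Round 2 (the publisher proposes): the author will accept anything ≥ 0, so the publisher offers 0 and keeps 80.
Round 1 (the author proposes): the publisher can get 80 next round, worth 0.77 × 80 = 61.6 now. The author offers 61.6 and keeps 80 − 61.6 = 18.4.

18.4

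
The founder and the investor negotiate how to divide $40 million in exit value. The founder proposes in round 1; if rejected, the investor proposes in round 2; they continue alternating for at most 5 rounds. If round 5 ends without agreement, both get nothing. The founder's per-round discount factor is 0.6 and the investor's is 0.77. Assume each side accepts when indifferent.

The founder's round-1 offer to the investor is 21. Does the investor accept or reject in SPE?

Accept

Work out the investor's continuation value if the offer is rejected.
Round 5 (the founder proposes): the investor will accept anything ≥ 0, so the founder offers 0 and keeps 40.
Round 4 (the investor proposes): the founder can get 40 next round, worth 0.6 × 40 = 24 now. The investor offers 24 and keeps 40 − 24 = 16.
Round 3 (the founder proposes): the investor can get 16 next round, worth 0.77 × 16 = 12.32 now, so the founder offers 12.32, keeping 27.68.
Round 2 (the investor proposes): the founder can get 27.68 next round, worth 0.6 × 27.68 = 16.608 now, so the investor offers 16.608, keeping 23.392.
So by rejecting in round 1, the investor gets 23.392 next round, worth 0.77 × 23.392 = 18.01184 now.
Offer 21 ≥ 18.01184, so the investor accepts.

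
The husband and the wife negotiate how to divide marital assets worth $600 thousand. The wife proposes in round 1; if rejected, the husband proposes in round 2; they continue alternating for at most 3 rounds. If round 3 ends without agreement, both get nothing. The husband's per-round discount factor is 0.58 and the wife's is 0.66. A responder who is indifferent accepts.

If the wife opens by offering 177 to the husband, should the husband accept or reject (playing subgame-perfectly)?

Accept

Round 3 (the wife proposes): rejection yields 0 for the husband; the wife offers 0 and keeps 600.
Round 2 (the husband proposes): the wife can get 600 next round, worth 0.66 × 600 = 396 now. The husband offers 396 and keeps 600 − 396 = 204.
So by rejecting in round 1, the husband gets 204 next round, worth 0.58 × 204 = 118.32 now.
Offer 177 ≥ 118.32, so the husband accepts.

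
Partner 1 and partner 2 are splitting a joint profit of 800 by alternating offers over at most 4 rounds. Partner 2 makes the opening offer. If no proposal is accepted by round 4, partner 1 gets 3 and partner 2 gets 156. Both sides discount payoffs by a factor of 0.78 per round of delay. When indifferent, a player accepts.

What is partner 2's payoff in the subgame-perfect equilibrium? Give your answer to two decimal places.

357.11

Round 4 (partner 1 proposes): partner 2 gets 156 if talks fail, so partner 1 offers 156 and keeps 644.
Round 3 (partner 2 proposes): partner 1 can get 644 next round, worth 0.78 × 644 = 502.32 now. Partner 2 offers 502.32 and keeps 800 − 502.32 = 297.68.
Round 2 (partner 1 proposes): partner 2 can get 297.68 next round, worth 0.78 × 297.68 = 232.1904 now; partner 1 offers that and keeps 567.8096.
Round 1 (partner 2 proposes): partner 1 can get 567.8096 next round, worth 0.78 × 567.8096 = 442.891488 now. Partner 2 offers 442.891488 and keeps 800 − 442.891488 = 357.108512.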